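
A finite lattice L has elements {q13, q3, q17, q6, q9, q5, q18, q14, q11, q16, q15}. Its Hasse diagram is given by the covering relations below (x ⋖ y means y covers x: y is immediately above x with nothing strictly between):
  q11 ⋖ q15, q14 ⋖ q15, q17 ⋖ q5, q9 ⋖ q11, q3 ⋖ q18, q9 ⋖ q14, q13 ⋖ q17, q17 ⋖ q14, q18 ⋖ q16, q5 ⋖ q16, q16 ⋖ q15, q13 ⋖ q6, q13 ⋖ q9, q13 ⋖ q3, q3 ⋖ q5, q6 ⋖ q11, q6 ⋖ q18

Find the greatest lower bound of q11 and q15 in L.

Common lower bounds of {q11, q15}: q11, q13, q6, q9.
The greatest among these is q11.

q11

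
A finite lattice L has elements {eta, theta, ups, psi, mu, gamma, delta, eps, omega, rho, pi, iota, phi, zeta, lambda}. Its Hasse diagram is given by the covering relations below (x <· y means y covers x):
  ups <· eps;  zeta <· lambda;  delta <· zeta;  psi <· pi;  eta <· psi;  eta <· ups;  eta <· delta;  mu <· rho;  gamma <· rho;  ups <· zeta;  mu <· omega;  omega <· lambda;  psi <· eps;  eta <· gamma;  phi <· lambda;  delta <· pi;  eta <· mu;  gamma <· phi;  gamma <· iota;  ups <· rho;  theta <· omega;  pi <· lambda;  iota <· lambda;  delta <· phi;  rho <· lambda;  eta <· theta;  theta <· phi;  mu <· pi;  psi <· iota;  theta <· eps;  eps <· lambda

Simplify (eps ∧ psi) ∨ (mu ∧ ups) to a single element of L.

psi

eps ∧ psi = psi
mu ∧ ups = eta
psi ∨ eta = psi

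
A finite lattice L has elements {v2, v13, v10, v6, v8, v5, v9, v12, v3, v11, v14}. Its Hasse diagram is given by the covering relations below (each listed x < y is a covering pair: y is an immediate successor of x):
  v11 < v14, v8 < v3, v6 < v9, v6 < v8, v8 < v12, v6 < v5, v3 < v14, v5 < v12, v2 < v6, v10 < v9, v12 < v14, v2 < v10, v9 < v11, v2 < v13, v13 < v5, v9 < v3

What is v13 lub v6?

v5

Common upper bounds of {v13, v6}: v12, v14, v5.
The least among these is v5.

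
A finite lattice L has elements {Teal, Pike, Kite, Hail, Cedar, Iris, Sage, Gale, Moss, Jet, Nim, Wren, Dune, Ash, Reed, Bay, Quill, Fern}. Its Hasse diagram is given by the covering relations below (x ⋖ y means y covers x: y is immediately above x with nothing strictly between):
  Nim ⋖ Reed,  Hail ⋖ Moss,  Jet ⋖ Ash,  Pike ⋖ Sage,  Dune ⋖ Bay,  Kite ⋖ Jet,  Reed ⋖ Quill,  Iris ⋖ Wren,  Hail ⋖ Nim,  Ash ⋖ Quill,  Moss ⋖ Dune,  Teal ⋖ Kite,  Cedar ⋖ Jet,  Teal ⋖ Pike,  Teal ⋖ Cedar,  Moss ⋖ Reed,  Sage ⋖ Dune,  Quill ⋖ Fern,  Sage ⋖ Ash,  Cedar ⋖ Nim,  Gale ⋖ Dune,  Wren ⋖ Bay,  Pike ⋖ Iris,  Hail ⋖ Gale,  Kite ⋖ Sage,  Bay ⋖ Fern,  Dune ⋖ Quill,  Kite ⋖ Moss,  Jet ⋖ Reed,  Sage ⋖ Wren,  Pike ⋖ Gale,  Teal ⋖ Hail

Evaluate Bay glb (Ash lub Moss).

Dune

Ash ∨ Moss = Quill
Bay ∧ Quill = Dune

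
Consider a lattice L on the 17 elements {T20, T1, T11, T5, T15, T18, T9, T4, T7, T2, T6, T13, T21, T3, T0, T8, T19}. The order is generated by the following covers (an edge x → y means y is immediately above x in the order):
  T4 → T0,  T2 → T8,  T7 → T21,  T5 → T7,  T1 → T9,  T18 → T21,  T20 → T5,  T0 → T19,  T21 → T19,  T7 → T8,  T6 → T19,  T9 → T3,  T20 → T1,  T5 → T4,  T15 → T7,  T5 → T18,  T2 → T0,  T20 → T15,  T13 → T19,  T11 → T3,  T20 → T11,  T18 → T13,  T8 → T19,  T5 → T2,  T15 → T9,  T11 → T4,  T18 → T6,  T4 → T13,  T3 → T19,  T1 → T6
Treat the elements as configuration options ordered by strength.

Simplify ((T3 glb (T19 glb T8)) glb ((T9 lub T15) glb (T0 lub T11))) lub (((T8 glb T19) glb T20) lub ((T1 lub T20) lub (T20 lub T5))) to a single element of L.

T6

T19 ∧ T8 = T8
T3 ∧ T8 = T15
T9 ∨ T15 = T9
T0 ∨ T11 = T0
T9 ∧ T0 = T20
T15 ∧ T20 = T20
T8 ∧ T19 = T8
T8 ∧ T20 = T20
T1 ∨ T20 = T1
T20 ∨ T5 = T5
T1 ∨ T5 = T6
T20 ∨ T6 = T6
T20 ∨ T6 = T6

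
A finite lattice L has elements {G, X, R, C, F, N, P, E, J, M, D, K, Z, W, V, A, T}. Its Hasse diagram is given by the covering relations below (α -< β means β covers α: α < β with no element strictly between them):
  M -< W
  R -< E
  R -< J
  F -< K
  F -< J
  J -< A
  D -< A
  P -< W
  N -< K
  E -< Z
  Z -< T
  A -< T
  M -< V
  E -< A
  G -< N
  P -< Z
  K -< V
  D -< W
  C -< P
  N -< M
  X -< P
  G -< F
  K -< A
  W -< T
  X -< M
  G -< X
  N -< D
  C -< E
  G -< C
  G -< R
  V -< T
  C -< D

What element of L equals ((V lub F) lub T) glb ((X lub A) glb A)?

A

V ∨ F = V
V ∨ T = T
X ∨ A = T
T ∧ A = A
T ∧ A = A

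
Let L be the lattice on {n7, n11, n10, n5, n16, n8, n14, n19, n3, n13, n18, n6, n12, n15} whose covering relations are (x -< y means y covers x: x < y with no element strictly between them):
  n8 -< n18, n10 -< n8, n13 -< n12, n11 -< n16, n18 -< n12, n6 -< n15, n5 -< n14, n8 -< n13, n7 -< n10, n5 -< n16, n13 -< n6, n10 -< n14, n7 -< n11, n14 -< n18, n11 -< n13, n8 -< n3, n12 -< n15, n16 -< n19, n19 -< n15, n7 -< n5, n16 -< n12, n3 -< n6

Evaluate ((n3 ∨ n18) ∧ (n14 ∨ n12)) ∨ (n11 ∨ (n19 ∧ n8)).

n3 ∨ n18 = n15
n14 ∨ n12 = n12
n15 ∧ n12 = n12
n19 ∧ n8 = n7
n11 ∨ n7 = n11
n12 ∨ n11 = n12

n12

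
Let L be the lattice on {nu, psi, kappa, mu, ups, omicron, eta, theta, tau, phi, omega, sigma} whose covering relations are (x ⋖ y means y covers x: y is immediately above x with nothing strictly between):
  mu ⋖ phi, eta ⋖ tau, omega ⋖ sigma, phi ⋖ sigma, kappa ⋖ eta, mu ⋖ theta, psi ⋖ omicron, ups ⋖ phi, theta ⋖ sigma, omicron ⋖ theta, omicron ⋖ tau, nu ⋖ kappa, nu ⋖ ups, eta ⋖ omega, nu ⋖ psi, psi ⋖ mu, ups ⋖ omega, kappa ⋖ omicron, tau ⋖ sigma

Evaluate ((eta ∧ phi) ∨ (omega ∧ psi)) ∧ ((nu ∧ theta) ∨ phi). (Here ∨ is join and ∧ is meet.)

nu

eta ∧ phi = nu
omega ∧ psi = nu
nu ∨ nu = nu
nu ∧ theta = nu
nu ∨ phi = phi
nu ∧ phi = nu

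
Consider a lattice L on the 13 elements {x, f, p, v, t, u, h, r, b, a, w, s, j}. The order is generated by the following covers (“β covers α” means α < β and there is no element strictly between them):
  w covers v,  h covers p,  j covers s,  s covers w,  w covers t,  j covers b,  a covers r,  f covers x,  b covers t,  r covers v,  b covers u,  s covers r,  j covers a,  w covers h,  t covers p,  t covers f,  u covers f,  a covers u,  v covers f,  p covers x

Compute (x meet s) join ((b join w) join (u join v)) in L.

x ∧ s = x
b ∨ w = j
u ∨ v = a
j ∨ a = j
x ∨ j = j

j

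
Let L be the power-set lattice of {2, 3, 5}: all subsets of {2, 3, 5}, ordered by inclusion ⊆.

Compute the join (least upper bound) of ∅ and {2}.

{2}

Under ⊆, join is union: ∅ ∪ {2} = {2}.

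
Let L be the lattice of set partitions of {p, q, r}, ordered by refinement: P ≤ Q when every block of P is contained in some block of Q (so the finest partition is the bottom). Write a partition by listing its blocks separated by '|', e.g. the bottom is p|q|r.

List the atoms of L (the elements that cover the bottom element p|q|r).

The atoms are exactly the elements that cover p|q|r: pq|r, pr|q, p|qr.

pq|r, pr|q, p|qr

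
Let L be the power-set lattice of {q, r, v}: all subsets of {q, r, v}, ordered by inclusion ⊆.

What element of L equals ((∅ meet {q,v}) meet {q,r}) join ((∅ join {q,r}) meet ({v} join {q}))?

{q}

∅ ∧ {q,v} = ∅
∅ ∧ {q,r} = ∅
∅ ∨ {q,r} = {q,r}
{v} ∨ {q} = {q,v}
{q,r} ∧ {q,v} = {q}
∅ ∨ {q} = {q}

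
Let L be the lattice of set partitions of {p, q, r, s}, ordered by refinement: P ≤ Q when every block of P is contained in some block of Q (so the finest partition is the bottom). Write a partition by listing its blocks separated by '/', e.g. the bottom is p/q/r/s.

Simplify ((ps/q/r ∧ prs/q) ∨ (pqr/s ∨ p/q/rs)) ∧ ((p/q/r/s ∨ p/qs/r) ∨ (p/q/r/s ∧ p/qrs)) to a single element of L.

p/qs/r

ps/q/r ∧ prs/q = ps/q/r
pqr/s ∨ p/q/rs = pqrs
ps/q/r ∨ pqrs = pqrs
p/q/r/s ∨ p/qs/r = p/qs/r
p/q/r/s ∧ p/qrs = p/q/r/s
p/qs/r ∨ p/q/r/s = p/qs/r
pqrs ∧ p/qs/r = p/qs/r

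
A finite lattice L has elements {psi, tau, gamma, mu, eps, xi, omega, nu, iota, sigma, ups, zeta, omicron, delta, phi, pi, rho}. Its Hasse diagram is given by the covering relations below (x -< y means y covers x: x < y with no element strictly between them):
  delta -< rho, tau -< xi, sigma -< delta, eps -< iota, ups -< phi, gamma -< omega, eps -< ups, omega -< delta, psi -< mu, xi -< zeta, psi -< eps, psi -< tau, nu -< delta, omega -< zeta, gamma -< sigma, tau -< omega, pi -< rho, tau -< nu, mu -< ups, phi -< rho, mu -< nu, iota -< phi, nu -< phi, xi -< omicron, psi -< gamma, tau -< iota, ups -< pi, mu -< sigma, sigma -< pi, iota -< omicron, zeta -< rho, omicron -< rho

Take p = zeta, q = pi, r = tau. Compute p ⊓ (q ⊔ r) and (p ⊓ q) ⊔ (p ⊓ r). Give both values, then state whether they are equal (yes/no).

q ⊔ r = rho, so p ⊓ (q ⊔ r) = zeta ⊓ rho = zeta.
p ⊓ q = gamma and p ⊓ r = tau, so (p ⊓ q) ⊔ (p ⊓ r) = gamma ⊔ tau = omega.
Equal: no.

zeta; omega; no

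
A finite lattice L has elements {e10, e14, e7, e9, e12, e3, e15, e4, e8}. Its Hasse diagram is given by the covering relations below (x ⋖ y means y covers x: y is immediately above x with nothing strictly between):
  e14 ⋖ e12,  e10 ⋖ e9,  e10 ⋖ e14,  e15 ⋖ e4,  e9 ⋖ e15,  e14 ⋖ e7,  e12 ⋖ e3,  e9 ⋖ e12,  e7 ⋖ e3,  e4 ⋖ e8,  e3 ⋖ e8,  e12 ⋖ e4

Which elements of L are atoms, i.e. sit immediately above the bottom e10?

e14, e9

The atoms are exactly the elements that cover e10: e14, e9.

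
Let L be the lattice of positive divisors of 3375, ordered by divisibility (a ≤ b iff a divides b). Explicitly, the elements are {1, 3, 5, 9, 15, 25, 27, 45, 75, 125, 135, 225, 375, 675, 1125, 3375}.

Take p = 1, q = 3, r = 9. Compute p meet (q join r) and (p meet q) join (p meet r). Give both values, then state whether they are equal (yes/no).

q join r = 9, so p meet (q join r) = 1 meet 9 = 1.
p meet q = 1 and p meet r = 1, so (p meet q) join (p meet r) = 1 join 1 = 1.
Equal: yes.

1; 1; yes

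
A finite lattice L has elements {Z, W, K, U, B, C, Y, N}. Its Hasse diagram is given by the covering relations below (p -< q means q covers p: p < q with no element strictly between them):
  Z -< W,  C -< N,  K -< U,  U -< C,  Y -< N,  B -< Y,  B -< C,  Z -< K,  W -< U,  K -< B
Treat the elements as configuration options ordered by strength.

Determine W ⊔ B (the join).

C

Common upper bounds of {W, B}: C, N.
The least among these is C.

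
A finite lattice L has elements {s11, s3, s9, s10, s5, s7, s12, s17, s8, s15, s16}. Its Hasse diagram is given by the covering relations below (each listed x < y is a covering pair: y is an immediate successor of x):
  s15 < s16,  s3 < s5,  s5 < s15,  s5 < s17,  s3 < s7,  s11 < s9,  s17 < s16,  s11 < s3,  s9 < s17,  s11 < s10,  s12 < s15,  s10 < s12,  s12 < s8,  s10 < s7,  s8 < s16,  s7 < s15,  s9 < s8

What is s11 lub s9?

s9

Common upper bounds of {s11, s9}: s16, s17, s8, s9.
The least among these is s9.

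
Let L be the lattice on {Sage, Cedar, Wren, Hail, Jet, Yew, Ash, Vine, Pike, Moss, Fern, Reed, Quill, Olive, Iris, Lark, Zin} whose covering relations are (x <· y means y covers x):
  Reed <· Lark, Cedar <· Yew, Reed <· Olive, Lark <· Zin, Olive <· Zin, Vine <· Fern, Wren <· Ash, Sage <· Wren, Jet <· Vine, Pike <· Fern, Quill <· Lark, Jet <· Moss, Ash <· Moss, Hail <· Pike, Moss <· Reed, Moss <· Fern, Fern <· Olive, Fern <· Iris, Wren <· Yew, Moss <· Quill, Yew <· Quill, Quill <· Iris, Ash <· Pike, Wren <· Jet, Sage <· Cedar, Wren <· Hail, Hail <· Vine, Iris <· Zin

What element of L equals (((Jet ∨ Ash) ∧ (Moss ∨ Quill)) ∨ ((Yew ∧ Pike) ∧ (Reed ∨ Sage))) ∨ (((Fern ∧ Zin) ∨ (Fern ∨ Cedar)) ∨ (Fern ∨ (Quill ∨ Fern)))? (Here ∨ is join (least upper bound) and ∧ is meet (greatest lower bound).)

Jet ∨ Ash = Moss
Moss ∨ Quill = Quill
Moss ∧ Quill = Moss
Yew ∧ Pike = Wren
Reed ∨ Sage = Reed
Wren ∧ Reed = Wren
Moss ∨ Wren = Moss
Fern ∧ Zin = Fern
Fern ∨ Cedar = Iris
Fern ∨ Iris = Iris
Quill ∨ Fern = Iris
Fern ∨ Iris = Iris
Iris ∨ Iris = Iris
Moss ∨ Iris = Iris

Iris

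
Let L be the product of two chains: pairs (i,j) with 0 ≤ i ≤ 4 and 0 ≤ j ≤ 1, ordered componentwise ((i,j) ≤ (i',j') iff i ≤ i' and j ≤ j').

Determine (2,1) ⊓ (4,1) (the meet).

Common lower bounds of {(2,1), (4,1)}: (0,0), (0,1), (1,0), (1,1), (2,0), (2,1).
The greatest among these is (2,1).

(2,1)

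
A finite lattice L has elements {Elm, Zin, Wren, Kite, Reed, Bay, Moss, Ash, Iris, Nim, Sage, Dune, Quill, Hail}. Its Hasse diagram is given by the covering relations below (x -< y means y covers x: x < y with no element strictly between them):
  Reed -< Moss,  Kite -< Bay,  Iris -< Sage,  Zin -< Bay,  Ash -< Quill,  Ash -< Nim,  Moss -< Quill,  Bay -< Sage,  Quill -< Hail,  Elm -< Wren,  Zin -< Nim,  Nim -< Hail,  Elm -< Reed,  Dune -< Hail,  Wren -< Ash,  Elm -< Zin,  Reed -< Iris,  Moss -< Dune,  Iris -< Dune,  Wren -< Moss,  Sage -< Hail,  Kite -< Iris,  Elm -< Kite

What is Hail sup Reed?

Common upper bounds of {Hail, Reed}: Hail.
The least among these is Hail.

Hail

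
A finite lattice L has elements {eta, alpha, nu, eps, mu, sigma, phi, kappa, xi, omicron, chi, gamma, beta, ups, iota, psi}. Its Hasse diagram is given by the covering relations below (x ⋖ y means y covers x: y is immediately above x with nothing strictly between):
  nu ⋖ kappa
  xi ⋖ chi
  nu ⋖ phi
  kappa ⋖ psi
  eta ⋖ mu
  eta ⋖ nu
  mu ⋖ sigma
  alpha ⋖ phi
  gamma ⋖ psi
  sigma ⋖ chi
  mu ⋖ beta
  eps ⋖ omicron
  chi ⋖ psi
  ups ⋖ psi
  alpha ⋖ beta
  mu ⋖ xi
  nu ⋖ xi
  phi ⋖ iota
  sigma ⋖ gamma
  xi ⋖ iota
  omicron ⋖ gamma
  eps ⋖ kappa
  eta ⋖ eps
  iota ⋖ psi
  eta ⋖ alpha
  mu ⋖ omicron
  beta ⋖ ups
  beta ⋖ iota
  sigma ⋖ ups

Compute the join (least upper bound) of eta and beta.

Common upper bounds of {eta, beta}: beta, iota, psi, ups.
The least among these is beta.

beta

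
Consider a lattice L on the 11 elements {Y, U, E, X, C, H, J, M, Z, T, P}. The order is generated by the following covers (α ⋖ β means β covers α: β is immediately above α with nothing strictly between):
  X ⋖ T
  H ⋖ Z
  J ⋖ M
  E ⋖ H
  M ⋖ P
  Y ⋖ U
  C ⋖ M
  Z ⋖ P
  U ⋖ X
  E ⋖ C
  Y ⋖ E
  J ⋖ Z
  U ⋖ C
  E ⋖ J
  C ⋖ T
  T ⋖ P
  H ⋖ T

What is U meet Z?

Common lower bounds of {U, Z}: Y.
The greatest among these is Y.

Y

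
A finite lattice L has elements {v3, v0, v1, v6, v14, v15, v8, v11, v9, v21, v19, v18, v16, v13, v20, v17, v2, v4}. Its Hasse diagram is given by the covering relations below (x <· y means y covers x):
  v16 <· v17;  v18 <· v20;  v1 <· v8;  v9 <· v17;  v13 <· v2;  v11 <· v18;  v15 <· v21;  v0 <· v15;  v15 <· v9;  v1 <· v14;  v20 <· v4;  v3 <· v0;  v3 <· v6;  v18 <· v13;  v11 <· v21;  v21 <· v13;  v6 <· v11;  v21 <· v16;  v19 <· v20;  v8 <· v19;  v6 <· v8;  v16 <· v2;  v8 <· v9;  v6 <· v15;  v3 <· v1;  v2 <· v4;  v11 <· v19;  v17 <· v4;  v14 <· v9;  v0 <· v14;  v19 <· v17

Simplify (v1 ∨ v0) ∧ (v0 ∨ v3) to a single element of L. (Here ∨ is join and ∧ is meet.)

v1 ∨ v0 = v14
v0 ∨ v3 = v0
v14 ∧ v0 = v0

v0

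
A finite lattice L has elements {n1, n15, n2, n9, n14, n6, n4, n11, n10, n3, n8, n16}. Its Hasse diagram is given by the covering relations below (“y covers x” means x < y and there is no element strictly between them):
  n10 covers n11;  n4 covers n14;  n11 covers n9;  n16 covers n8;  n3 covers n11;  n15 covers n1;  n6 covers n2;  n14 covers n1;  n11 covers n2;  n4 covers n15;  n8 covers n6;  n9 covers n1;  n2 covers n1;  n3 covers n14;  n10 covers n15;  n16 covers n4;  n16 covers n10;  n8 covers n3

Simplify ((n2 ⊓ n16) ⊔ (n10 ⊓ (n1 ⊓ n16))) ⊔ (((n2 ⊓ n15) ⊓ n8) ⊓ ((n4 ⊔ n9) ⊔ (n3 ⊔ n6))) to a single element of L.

n2

n2 ∧ n16 = n2
n1 ∧ n16 = n1
n10 ∧ n1 = n1
n2 ∨ n1 = n2
n2 ∧ n15 = n1
n1 ∧ n8 = n1
n4 ∨ n9 = n16
n3 ∨ n6 = n8
n16 ∨ n8 = n16
n1 ∧ n16 = n1
n2 ∨ n1 = n2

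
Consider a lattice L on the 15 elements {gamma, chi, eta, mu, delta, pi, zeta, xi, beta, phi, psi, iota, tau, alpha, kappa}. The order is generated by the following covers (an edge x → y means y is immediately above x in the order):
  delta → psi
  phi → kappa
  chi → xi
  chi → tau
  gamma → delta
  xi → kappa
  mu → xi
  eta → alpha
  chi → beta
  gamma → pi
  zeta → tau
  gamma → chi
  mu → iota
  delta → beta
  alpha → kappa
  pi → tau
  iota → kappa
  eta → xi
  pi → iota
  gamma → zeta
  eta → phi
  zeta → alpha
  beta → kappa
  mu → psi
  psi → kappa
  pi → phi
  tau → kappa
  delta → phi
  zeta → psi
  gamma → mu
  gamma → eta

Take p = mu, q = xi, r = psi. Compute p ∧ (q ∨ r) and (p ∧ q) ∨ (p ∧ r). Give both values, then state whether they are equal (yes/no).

mu; mu; yes

q ∨ r = kappa, so p ∧ (q ∨ r) = mu ∧ kappa = mu.
p ∧ q = mu and p ∧ r = mu, so (p ∧ q) ∨ (p ∧ r) = mu ∨ mu = mu.
Equal: yes.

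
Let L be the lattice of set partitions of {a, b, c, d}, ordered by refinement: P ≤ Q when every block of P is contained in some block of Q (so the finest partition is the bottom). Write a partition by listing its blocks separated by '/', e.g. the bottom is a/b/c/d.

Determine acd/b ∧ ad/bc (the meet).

The meet (common refinement) of acd/b and ad/bc intersects blocks pairwise, giving ad/b/c.

ad/b/c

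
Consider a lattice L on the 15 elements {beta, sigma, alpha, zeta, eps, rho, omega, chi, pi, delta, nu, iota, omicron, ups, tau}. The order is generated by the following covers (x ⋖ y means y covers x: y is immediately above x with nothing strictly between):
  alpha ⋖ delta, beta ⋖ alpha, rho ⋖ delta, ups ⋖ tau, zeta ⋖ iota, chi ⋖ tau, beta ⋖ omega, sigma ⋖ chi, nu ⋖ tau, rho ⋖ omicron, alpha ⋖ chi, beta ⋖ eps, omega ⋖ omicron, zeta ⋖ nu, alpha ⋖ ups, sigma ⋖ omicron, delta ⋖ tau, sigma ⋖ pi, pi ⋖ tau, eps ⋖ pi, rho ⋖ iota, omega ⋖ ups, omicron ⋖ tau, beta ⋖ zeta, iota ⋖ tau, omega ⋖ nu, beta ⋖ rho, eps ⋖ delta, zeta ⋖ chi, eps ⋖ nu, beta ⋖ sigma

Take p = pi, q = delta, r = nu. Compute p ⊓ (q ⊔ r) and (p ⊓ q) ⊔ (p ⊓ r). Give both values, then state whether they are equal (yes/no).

pi; eps; no

q ⊔ r = tau, so p ⊓ (q ⊔ r) = pi ⊓ tau = pi.
p ⊓ q = eps and p ⊓ r = eps, so (p ⊓ q) ⊔ (p ⊓ r) = eps ⊔ eps = eps.
Equal: no.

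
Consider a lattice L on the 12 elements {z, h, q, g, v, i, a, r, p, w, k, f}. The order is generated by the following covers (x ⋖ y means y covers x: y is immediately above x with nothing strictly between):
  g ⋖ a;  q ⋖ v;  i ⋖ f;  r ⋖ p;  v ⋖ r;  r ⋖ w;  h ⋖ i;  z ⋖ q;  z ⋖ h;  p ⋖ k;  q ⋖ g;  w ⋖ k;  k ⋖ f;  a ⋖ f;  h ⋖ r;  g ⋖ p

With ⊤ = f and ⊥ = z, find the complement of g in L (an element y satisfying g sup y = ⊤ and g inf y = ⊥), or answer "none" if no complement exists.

i

Need y with g ∨ y = f and g ∧ y = z.
Checking each element gives: i.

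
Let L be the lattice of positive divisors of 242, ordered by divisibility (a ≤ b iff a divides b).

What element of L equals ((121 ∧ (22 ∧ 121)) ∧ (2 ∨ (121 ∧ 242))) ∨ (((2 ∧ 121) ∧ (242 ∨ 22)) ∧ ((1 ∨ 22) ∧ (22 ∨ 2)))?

11

22 ∧ 121 = 11
121 ∧ 11 = 11
121 ∧ 242 = 121
2 ∨ 121 = 242
11 ∧ 242 = 11
2 ∧ 121 = 1
242 ∨ 22 = 242
1 ∧ 242 = 1
1 ∨ 22 = 22
22 ∨ 2 = 22
22 ∧ 22 = 22
1 ∧ 22 = 1
11 ∨ 1 = 11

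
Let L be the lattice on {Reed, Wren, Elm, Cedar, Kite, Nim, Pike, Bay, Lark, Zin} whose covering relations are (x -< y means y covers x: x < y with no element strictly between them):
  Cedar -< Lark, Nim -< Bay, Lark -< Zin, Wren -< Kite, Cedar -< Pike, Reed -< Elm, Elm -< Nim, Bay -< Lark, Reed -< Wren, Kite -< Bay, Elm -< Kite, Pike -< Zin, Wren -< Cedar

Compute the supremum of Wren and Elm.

Kite

Common upper bounds of {Wren, Elm}: Bay, Kite, Lark, Zin.
The least among these is Kite.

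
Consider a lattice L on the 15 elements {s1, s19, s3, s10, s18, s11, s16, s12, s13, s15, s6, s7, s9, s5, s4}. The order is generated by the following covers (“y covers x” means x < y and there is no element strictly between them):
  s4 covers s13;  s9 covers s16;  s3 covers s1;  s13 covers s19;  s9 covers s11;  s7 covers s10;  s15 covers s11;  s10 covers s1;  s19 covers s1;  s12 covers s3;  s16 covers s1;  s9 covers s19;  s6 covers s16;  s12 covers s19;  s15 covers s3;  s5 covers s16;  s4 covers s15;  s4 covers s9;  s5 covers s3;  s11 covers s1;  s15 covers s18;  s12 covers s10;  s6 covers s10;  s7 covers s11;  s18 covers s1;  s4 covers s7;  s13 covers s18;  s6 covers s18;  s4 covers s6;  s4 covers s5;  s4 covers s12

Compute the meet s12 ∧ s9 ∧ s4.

Common lower bounds of {s12, s9, s4}: s1, s19.
The greatest among these is s19.

s19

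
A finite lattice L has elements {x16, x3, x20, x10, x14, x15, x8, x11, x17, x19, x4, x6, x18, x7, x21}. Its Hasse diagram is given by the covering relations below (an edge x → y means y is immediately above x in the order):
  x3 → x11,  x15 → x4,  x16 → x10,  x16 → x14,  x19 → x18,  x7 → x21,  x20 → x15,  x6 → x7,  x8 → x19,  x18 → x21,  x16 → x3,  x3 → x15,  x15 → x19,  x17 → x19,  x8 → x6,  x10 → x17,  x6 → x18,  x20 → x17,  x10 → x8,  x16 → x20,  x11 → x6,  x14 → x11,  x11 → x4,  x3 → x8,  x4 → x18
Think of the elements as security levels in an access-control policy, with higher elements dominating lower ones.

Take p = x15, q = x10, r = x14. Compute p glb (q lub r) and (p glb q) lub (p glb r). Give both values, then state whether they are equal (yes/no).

q lub r = x6, so p glb (q lub r) = x15 glb x6 = x3.
p glb q = x16 and p glb r = x16, so (p glb q) lub (p glb r) = x16 lub x16 = x16.
Equal: no.

x3; x16; no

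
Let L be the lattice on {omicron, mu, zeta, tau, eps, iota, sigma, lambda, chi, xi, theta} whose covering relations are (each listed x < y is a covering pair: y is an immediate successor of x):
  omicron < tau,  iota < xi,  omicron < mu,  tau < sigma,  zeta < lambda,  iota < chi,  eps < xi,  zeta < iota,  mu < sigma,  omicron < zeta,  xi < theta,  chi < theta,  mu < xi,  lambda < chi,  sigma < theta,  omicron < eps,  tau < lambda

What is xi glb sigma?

Common lower bounds of {xi, sigma}: mu, omicron.
The greatest among these is mu.

mu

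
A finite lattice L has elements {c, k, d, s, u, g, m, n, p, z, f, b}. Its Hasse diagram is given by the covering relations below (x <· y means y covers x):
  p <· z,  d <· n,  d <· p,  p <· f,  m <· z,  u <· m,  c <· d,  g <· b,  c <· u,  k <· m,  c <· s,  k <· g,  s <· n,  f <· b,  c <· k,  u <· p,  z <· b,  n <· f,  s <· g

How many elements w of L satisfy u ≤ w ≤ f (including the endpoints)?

The interval [u, f] = {f, p, u}, which has 3 elements.

3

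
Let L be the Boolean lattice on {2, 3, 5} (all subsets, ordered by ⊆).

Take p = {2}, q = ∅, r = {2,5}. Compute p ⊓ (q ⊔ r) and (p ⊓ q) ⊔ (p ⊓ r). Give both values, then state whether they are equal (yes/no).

q ⊔ r = {2,5}, so p ⊓ (q ⊔ r) = {2} ⊓ {2,5} = {2}.
p ⊓ q = ∅ and p ⊓ r = {2}, so (p ⊓ q) ⊔ (p ⊓ r) = ∅ ⊔ {2} = {2}.
Equal: yes.

{2}; {2}; yes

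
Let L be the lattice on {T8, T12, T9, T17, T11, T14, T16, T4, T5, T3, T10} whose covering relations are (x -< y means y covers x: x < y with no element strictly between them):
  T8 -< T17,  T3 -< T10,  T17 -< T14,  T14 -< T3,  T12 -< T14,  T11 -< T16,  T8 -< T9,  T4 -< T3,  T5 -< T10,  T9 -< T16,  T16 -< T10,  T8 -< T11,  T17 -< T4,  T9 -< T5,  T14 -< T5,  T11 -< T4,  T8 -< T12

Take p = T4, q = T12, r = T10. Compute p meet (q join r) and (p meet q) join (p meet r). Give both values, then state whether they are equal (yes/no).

q join r = T10, so p meet (q join r) = T4 meet T10 = T4.
p meet q = T8 and p meet r = T4, so (p meet q) join (p meet r) = T8 join T4 = T4.
Equal: yes.

T4; T4; yes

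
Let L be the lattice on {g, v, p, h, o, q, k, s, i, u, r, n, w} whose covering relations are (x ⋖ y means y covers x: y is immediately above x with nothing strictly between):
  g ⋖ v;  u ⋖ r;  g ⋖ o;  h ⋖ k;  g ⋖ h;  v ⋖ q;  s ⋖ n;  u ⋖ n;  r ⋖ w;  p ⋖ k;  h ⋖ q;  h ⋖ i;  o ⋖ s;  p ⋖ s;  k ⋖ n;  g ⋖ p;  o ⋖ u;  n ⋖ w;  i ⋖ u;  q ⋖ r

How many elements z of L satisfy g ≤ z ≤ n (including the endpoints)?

The interval [g, n] = {g, h, i, k, n, o, p, s, u}, which has 9 elements.

9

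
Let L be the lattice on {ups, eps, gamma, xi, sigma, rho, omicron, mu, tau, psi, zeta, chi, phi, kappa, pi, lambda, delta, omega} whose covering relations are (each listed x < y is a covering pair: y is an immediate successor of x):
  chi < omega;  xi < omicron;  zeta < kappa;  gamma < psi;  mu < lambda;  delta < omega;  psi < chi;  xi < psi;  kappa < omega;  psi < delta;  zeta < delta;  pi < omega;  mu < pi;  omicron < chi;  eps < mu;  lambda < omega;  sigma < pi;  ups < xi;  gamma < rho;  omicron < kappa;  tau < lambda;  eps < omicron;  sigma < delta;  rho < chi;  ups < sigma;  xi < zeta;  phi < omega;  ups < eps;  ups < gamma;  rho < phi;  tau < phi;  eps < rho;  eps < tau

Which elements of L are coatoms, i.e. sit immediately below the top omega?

The coatoms are exactly the elements covered by omega: chi, delta, kappa, lambda, phi, pi.

chi, delta, kappa, lambda, phi, pi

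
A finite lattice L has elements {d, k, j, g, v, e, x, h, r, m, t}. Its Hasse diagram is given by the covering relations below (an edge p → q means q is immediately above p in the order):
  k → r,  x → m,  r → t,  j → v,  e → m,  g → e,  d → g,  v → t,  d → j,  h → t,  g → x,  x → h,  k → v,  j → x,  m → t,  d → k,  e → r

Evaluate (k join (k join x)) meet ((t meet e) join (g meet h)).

e

k ∨ x = t
k ∨ t = t
t ∧ e = e
g ∧ h = g
e ∨ g = e
t ∧ e = e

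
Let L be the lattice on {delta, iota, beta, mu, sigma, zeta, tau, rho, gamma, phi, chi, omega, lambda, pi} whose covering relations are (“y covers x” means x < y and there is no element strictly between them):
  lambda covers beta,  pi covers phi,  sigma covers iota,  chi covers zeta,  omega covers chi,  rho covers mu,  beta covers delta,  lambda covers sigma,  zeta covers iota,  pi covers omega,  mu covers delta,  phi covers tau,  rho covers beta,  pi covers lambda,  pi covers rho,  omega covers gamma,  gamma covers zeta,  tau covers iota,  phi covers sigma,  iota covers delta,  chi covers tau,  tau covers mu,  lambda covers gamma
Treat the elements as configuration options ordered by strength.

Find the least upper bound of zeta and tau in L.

Common upper bounds of {zeta, tau}: chi, omega, pi.
The least among these is chi.

chi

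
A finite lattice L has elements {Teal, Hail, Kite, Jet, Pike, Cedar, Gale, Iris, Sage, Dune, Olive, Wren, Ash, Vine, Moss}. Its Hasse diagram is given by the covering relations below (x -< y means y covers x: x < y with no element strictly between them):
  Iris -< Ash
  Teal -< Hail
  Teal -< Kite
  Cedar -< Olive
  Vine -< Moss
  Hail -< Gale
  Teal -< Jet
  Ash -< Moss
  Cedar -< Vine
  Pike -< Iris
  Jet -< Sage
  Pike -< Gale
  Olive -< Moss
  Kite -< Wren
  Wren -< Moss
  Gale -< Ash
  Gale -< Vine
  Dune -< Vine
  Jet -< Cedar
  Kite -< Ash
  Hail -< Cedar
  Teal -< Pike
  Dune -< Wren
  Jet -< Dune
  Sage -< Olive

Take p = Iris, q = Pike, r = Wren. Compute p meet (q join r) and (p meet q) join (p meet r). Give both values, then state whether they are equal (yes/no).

q join r = Moss, so p meet (q join r) = Iris meet Moss = Iris.
p meet q = Pike and p meet r = Teal, so (p meet q) join (p meet r) = Pike join Teal = Pike.
Equal: no.

Iris; Pike; no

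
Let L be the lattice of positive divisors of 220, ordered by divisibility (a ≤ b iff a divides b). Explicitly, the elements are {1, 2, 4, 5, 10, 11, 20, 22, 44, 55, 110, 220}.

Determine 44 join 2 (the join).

44

Common upper bounds of {44, 2}: 220, 44.
The least among these is 44.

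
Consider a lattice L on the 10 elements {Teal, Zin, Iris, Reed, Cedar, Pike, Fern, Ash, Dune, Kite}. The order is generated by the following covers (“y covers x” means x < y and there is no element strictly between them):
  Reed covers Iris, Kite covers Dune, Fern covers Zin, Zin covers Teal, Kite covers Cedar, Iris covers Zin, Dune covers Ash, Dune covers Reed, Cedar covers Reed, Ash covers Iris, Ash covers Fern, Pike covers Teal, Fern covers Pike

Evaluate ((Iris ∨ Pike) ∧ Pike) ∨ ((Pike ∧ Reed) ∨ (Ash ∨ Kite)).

Kite

Iris ∨ Pike = Ash
Ash ∧ Pike = Pike
Pike ∧ Reed = Teal
Ash ∨ Kite = Kite
Teal ∨ Kite = Kite
Pike ∨ Kite = Kite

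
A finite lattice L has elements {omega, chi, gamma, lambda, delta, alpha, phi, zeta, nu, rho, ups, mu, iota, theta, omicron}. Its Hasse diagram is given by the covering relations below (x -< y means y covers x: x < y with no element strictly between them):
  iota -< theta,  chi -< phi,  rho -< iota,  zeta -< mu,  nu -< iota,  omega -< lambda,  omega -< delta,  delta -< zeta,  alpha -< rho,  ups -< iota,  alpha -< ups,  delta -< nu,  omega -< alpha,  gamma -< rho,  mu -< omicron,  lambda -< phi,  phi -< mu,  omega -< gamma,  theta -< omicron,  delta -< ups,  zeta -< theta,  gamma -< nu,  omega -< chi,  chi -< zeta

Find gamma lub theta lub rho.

theta

Common upper bounds of {gamma, theta, rho}: omicron, theta.
The least among these is theta.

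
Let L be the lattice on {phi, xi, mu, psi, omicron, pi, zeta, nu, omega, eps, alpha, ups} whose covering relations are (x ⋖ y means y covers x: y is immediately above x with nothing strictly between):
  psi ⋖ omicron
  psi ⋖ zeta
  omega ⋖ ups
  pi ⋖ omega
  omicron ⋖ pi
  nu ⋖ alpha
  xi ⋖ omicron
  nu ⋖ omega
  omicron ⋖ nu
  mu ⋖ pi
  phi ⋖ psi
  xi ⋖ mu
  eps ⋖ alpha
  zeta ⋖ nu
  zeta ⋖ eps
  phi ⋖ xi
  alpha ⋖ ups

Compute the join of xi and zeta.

nu

Common upper bounds of {xi, zeta}: alpha, nu, omega, ups.
The least among these is nu.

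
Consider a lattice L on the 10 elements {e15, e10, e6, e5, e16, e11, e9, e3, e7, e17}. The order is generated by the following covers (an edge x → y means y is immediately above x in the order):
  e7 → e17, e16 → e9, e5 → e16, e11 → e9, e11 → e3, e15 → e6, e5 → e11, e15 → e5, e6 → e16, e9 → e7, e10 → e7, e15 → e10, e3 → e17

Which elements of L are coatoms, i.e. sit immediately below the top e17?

The coatoms are exactly the elements covered by e17: e3, e7.

e3, e7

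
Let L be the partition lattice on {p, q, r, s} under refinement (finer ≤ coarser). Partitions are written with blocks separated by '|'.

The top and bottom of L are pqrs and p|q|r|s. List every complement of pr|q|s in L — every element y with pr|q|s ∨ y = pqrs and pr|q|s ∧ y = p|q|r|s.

Need y with pr|q|s ∨ y = pqrs and pr|q|s ∧ y = p|q|r|s.
Checking each element gives: pqs|r, pq|rs, ps|qr, p|qrs.

pqs|r, pq|rs, ps|qr, p|qrs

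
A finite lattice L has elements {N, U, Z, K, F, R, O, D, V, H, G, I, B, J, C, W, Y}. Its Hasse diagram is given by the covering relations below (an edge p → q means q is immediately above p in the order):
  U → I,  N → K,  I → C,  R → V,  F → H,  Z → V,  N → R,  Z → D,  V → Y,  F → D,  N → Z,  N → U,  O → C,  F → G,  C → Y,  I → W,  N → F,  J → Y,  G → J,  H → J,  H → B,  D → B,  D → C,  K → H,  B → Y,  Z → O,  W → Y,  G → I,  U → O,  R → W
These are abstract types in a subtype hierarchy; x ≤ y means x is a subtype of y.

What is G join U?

I

Common upper bounds of {G, U}: C, I, W, Y.
The least among these is I.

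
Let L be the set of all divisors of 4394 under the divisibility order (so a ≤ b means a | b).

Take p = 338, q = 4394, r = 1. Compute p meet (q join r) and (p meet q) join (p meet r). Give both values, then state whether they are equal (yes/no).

q join r = 4394, so p meet (q join r) = 338 meet 4394 = 338.
p meet q = 338 and p meet r = 1, so (p meet q) join (p meet r) = 338 join 1 = 338.
Equal: yes.

338; 338; yes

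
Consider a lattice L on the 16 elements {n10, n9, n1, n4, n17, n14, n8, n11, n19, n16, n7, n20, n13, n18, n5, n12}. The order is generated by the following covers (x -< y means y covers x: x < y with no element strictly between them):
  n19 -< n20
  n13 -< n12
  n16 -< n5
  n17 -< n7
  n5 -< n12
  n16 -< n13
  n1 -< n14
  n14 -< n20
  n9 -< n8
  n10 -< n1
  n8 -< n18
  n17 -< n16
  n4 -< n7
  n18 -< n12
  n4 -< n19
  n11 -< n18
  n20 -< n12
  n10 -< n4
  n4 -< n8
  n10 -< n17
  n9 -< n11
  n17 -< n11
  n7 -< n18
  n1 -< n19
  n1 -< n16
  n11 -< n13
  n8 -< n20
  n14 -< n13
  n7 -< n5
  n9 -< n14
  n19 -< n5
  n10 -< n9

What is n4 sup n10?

Common upper bounds of {n4, n10}: n12, n18, n19, n20, n4, n5, n7, n8.
The least among these is n4.

n4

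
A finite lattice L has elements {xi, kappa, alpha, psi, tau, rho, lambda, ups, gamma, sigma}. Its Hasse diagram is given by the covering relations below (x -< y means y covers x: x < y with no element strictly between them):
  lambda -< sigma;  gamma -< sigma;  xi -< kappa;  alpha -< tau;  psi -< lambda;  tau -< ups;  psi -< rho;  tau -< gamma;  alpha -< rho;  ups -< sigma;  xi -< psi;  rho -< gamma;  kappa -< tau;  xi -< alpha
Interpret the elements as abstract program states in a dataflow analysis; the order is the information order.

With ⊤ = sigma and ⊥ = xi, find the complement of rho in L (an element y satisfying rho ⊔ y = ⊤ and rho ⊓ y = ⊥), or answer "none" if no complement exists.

For every candidate y, either rho ∨ y ≠ sigma or rho ∧ y ≠ xi; no complement exists.

none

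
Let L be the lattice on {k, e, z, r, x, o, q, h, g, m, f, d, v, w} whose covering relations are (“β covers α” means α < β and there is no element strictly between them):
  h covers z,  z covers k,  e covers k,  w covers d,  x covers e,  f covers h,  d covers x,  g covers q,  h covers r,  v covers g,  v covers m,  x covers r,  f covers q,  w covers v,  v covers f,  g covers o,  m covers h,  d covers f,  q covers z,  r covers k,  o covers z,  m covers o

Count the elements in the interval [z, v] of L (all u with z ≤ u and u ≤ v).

8

The interval [z, v] = {f, g, h, m, o, q, v, z}, which has 8 elements.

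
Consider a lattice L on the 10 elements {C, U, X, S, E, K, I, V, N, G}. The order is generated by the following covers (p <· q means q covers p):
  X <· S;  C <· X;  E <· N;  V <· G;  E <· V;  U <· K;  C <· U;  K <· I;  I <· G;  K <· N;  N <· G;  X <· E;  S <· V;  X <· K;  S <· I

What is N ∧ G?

N

Common lower bounds of {N, G}: C, E, K, N, U, X.
The greatest among these is N.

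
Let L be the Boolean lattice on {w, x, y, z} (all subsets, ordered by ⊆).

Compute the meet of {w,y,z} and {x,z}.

{z}

Under ⊆, meet is intersection: {w,y,z} ∩ {x,z} = {z}.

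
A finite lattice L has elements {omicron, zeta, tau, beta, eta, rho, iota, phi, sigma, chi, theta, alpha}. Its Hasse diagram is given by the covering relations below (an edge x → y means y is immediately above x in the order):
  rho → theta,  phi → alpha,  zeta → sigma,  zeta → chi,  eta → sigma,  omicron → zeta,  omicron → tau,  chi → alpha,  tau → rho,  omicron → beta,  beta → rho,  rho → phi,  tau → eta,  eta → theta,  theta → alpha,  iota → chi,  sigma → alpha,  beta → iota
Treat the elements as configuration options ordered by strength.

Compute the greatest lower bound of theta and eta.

eta

Common lower bounds of {theta, eta}: eta, omicron, tau.
The greatest among these is eta.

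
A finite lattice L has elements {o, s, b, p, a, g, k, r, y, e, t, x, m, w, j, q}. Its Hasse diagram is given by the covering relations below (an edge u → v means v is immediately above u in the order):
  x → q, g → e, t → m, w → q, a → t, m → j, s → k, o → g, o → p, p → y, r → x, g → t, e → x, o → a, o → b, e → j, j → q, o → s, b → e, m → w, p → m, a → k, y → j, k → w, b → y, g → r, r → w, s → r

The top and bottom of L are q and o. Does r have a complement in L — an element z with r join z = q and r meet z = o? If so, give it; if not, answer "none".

Need z with r ∨ z = q and r ∧ z = o.
Checking each element gives: y.

y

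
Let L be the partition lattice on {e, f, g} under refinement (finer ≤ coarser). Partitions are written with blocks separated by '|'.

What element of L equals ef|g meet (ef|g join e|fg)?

ef|g

ef|g ∨ e|fg = efg
ef|g ∧ efg = ef|g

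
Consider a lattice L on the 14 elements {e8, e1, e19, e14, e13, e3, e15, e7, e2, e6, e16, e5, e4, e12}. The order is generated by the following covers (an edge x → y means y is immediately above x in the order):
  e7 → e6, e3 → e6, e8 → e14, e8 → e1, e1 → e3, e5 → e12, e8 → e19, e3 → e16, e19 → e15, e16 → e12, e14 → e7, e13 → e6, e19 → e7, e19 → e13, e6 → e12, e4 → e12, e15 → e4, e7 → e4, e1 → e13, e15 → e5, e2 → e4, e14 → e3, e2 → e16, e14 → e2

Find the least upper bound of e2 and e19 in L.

Common upper bounds of {e2, e19}: e12, e4.
The least among these is e4.

e4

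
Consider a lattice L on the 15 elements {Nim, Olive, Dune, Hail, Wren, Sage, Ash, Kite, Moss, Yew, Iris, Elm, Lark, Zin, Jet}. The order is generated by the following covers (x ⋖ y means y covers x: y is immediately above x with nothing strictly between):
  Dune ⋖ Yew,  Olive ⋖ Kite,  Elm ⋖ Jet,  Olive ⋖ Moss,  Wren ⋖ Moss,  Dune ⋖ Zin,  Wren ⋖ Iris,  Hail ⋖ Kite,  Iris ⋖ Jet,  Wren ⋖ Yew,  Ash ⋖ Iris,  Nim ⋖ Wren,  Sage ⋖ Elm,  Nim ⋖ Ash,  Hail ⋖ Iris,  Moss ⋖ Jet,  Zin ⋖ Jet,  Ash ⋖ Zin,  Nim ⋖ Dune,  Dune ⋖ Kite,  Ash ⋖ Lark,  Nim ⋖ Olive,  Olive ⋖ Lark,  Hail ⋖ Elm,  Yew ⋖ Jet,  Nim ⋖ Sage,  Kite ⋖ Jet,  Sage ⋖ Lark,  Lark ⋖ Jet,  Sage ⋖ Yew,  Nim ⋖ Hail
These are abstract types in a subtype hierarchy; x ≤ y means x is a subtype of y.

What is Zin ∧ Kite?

Dune

Common lower bounds of {Zin, Kite}: Dune, Nim.
The greatest among these is Dune.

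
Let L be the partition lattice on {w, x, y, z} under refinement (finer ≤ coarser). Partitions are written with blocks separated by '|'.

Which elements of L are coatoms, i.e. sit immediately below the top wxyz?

wxy|z, wxz|y, wx|yz, wyz|x, wy|xz, wz|xy, w|xyz

The coatoms are exactly the elements covered by wxyz: wxy|z, wxz|y, wx|yz, wyz|x, wy|xz, wz|xy, w|xyz.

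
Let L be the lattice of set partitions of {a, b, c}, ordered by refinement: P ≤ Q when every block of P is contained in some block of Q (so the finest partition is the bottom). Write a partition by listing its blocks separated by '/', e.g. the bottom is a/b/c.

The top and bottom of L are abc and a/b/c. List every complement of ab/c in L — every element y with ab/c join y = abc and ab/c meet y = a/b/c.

Need y with ab/c ∨ y = abc and ab/c ∧ y = a/b/c.
Checking each element gives: a/bc, ac/b.

a/bc, ac/b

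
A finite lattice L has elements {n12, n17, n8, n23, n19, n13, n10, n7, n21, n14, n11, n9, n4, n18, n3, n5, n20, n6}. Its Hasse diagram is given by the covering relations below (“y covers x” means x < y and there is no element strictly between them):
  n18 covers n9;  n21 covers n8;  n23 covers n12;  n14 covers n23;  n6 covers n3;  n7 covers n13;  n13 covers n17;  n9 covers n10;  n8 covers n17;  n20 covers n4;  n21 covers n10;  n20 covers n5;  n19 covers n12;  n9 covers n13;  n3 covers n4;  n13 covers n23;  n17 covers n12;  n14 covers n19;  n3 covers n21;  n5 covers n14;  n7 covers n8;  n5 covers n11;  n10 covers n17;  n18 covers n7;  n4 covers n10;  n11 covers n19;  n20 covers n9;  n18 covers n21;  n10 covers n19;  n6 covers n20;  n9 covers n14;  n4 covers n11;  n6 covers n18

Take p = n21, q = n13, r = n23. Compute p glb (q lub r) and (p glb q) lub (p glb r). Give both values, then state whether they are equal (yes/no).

n17; n17; yes

q lub r = n13, so p glb (q lub r) = n21 glb n13 = n17.
p glb q = n17 and p glb r = n12, so (p glb q) lub (p glb r) = n17 lub n12 = n17.
Equal: yes.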